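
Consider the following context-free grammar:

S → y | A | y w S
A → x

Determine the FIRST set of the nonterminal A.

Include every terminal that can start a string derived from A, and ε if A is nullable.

We compute FIRST(A) using the standard algorithm.
FIRST(A) = {x}
FIRST(S) = {x, y}
Therefore, FIRST(A) = {x}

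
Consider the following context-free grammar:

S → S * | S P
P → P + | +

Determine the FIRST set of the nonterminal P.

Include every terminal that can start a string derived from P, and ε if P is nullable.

We compute FIRST(P) using the standard algorithm.
FIRST(P) = {+}
FIRST(S) = {}
Therefore, FIRST(P) = {+}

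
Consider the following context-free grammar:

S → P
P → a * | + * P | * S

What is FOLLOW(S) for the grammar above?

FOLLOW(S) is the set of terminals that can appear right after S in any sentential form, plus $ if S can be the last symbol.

We compute FOLLOW(S) using the standard algorithm.
FOLLOW(S) starts with {$}.
FIRST(P) = {*, +, a}
FIRST(S) = {*, +, a}
FOLLOW(P) = {$}
FOLLOW(S) = {$}
Therefore, FOLLOW(S) = {$}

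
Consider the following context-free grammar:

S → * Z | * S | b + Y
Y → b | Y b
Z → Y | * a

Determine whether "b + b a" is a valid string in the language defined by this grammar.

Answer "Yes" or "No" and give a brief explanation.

No - no valid derivation exists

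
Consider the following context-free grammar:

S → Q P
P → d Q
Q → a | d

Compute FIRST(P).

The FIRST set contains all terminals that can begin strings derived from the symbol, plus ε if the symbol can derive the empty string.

We compute FIRST(P) using the standard algorithm.
FIRST(P) = {d}
FIRST(Q) = {a, d}
FIRST(S) = {a, d}
Therefore, FIRST(P) = {d}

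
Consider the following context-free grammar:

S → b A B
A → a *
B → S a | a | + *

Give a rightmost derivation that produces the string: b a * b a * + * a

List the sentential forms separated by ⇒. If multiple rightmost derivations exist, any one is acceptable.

S ⇒ b A B ⇒ b A S a ⇒ b A b A B a ⇒ b A b A + * a ⇒ b A b a * + * a ⇒ b a * b a * + * a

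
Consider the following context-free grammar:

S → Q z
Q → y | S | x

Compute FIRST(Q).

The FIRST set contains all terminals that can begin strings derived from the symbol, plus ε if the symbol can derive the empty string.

We compute FIRST(Q) using the standard algorithm.
FIRST(Q) = {x, y}
FIRST(S) = {x, y}
Therefore, FIRST(Q) = {x, y}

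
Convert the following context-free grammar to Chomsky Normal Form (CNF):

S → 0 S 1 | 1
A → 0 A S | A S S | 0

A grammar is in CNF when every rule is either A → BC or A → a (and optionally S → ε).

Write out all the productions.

T0 → 0; T1 → 1; S → 1; A → 0; S → T0 X0; X0 → S T1; A → T0 X1; X1 → A S; A → A X2; X2 → S S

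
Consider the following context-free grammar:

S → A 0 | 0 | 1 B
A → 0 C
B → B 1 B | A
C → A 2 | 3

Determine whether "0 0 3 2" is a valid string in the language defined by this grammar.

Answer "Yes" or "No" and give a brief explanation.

No - no valid derivation exists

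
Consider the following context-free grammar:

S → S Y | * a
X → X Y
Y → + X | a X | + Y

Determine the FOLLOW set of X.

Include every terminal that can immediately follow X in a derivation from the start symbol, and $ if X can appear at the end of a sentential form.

We compute FOLLOW(X) using the standard algorithm.
FOLLOW(S) starts with {$}.
FIRST(S) = {*}
FIRST(X) = {}
FIRST(Y) = {+, a}
FOLLOW(S) = {$, +, a}
FOLLOW(X) = {$, +, a}
FOLLOW(Y) = {$, +, a}
Therefore, FOLLOW(X) = {$, +, a}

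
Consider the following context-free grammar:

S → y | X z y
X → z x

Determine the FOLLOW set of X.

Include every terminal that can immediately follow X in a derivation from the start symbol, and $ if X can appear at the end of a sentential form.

We compute FOLLOW(X) using the standard algorithm.
FOLLOW(S) starts with {$}.
FIRST(S) = {y, z}
FIRST(X) = {z}
FOLLOW(S) = {$}
FOLLOW(X) = {z}
Therefore, FOLLOW(X) = {z}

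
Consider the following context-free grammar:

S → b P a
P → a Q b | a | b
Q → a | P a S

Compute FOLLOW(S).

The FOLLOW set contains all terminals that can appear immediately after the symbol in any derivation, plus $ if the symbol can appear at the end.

We compute FOLLOW(S) using the standard algorithm.
FOLLOW(S) starts with {$}.
FIRST(P) = {a, b}
FIRST(Q) = {a, b}
FIRST(S) = {b}
FOLLOW(P) = {a}
FOLLOW(Q) = {b}
FOLLOW(S) = {$, b}
Therefore, FOLLOW(S) = {$, b}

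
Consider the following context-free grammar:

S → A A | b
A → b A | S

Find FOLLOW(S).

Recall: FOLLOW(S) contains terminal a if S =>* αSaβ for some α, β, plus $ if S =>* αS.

We compute FOLLOW(S) using the standard algorithm.
FOLLOW(S) starts with {$}.
FIRST(A) = {b}
FIRST(S) = {b}
FOLLOW(A) = {$, b}
FOLLOW(S) = {$, b}
Therefore, FOLLOW(S) = {$, b}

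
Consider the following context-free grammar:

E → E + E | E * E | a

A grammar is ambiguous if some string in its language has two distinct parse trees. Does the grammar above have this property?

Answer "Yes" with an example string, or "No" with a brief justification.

Yes - the string 'a + a * a * a' has two distinct parse trees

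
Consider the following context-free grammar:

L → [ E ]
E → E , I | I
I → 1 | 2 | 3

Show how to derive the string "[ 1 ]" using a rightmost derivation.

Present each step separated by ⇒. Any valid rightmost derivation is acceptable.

L ⇒ [ E ] ⇒ [ I ] ⇒ [ 1 ]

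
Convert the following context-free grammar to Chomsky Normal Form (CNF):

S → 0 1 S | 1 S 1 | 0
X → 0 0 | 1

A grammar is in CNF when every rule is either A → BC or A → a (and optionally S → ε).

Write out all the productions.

T0 → 0; T1 → 1; S → 0; X → 1; S → T0 X0; X0 → T1 S; S → T1 X1; X1 → S T1; X → T0 T0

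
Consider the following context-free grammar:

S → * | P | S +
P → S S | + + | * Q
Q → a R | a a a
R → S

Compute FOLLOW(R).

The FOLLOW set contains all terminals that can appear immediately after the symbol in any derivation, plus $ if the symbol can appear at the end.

We compute FOLLOW(R) using the standard algorithm.
FOLLOW(S) starts with {$}.
FIRST(P) = {*, +}
FIRST(Q) = {a}
FIRST(R) = {*, +}
FIRST(S) = {*, +}
FOLLOW(P) = {$, *, +}
FOLLOW(Q) = {$, *, +}
FOLLOW(R) = {$, *, +}
FOLLOW(S) = {$, *, +}
Therefore, FOLLOW(R) = {$, *, +}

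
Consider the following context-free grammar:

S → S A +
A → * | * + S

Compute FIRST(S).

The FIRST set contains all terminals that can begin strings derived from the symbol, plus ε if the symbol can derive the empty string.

We compute FIRST(S) using the standard algorithm.
FIRST(A) = {*}
FIRST(S) = {}
Therefore, FIRST(S) = {}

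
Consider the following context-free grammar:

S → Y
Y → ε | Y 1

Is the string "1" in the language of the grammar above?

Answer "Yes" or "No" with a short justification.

Yes - a valid derivation exists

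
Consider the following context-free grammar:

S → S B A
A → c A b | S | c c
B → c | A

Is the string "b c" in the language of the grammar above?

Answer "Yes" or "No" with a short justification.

No - no valid derivation exists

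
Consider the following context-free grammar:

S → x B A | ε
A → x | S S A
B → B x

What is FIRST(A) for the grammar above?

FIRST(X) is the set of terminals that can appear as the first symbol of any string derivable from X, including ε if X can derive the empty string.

We compute FIRST(A) using the standard algorithm.
FIRST(A) = {x}
FIRST(B) = {}
FIRST(S) = {x, ε}
Therefore, FIRST(A) = {x}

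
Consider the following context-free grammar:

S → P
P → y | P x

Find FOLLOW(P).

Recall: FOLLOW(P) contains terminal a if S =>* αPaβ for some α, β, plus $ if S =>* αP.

We compute FOLLOW(P) using the standard algorithm.
FOLLOW(S) starts with {$}.
FIRST(P) = {y}
FIRST(S) = {y}
FOLLOW(P) = {$, x}
FOLLOW(S) = {$}
Therefore, FOLLOW(P) = {$, x}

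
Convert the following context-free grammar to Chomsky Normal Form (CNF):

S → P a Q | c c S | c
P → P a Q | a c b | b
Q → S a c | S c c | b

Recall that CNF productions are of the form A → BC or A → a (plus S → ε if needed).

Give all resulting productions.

TA → a; TC → c; S → c; TB → b; P → b; Q → b; S → P X0; X0 → TA Q; S → TC X1; X1 → TC S; P → P X2; X2 → TA Q; P → TA X3; X3 → TC TB; Q → S X4; X4 → TA TC; Q → S X5; X5 → TC TC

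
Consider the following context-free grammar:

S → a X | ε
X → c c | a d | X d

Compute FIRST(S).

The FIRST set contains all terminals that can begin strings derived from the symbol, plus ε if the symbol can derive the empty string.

We compute FIRST(S) using the standard algorithm.
FIRST(S) = {a, ε}
FIRST(X) = {a, c}
Therefore, FIRST(S) = {a, ε}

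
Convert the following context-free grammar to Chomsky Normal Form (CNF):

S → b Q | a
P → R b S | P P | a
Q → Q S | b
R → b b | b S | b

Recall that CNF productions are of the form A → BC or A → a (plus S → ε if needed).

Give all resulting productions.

TB → b; S → a; P → a; Q → b; R → b; S → TB Q; P → R X0; X0 → TB S; P → P P; Q → Q S; R → TB TB; R → TB S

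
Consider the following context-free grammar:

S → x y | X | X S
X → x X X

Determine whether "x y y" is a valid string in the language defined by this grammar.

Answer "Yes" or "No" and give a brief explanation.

No - no valid derivation exists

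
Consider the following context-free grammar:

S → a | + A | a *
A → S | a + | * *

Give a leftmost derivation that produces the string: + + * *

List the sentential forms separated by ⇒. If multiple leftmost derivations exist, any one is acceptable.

S ⇒ + A ⇒ + S ⇒ + + A ⇒ + + * *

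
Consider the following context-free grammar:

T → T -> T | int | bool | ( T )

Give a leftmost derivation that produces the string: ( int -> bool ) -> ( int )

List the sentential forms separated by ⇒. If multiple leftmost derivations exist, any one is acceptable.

T ⇒ T -> T ⇒ ( T ) -> T ⇒ ( T -> T ) -> T ⇒ ( int -> T ) -> T ⇒ ( int -> bool ) -> T ⇒ ( int -> bool ) -> ( T ) ⇒ ( int -> bool ) -> ( int )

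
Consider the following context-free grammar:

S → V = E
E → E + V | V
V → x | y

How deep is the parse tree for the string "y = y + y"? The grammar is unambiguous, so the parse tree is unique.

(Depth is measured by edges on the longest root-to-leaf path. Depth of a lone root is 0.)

4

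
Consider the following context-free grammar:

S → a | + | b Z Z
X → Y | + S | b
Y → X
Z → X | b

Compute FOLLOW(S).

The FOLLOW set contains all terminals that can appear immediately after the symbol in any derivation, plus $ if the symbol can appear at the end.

We compute FOLLOW(S) using the standard algorithm.
FOLLOW(S) starts with {$}.
FIRST(S) = {+, a, b}
FIRST(X) = {+, b}
FIRST(Y) = {+, b}
FIRST(Z) = {+, b}
FOLLOW(S) = {$, +, b}
FOLLOW(X) = {$, +, b}
FOLLOW(Y) = {$, +, b}
FOLLOW(Z) = {$, +, b}
Therefore, FOLLOW(S) = {$, +, b}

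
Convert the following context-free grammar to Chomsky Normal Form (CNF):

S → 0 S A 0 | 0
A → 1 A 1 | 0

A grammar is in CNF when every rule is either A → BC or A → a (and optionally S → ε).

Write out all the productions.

T0 → 0; S → 0; T1 → 1; A → 0; S → T0 X0; X0 → S X1; X1 → A T0; A → T1 X2; X2 → A T1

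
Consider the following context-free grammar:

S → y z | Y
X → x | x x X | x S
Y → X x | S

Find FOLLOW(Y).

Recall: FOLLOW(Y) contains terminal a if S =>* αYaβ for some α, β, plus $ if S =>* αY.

We compute FOLLOW(Y) using the standard algorithm.
FOLLOW(S) starts with {$}.
FIRST(S) = {x, y}
FIRST(X) = {x}
FIRST(Y) = {x, y}
FOLLOW(S) = {$, x}
FOLLOW(X) = {x}
FOLLOW(Y) = {$, x}
Therefore, FOLLOW(Y) = {$, x}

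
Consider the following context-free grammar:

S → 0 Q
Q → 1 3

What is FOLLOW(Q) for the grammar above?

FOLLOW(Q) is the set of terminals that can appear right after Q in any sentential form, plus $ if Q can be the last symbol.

We compute FOLLOW(Q) using the standard algorithm.
FOLLOW(S) starts with {$}.
FIRST(Q) = {1}
FIRST(S) = {0}
FOLLOW(Q) = {$}
FOLLOW(S) = {$}
Therefore, FOLLOW(Q) = {$}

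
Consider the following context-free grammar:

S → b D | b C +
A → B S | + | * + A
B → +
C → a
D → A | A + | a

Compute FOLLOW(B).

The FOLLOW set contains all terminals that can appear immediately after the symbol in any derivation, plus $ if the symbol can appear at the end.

We compute FOLLOW(B) using the standard algorithm.
FOLLOW(S) starts with {$}.
FIRST(A) = {*, +}
FIRST(B) = {+}
FIRST(C) = {a}
FIRST(D) = {*, +, a}
FIRST(S) = {b}
FOLLOW(A) = {$, +}
FOLLOW(B) = {b}
FOLLOW(C) = {+}
FOLLOW(D) = {$, +}
FOLLOW(S) = {$, +}
Therefore, FOLLOW(B) = {b}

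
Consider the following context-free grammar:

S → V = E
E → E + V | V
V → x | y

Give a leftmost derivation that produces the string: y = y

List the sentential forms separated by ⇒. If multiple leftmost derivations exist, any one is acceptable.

S ⇒ V = E ⇒ y = E ⇒ y = V ⇒ y = y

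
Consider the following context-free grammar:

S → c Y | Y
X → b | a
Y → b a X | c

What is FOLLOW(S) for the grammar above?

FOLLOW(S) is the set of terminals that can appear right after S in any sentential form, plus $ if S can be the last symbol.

We compute FOLLOW(S) using the standard algorithm.
FOLLOW(S) starts with {$}.
FIRST(S) = {b, c}
FIRST(X) = {a, b}
FIRST(Y) = {b, c}
FOLLOW(S) = {$}
FOLLOW(X) = {$}
FOLLOW(Y) = {$}
Therefore, FOLLOW(S) = {$}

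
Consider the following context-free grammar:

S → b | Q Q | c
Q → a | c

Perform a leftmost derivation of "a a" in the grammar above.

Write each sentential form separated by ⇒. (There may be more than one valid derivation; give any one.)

S ⇒ Q Q ⇒ a Q ⇒ a a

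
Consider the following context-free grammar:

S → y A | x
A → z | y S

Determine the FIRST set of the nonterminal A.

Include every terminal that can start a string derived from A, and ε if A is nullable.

We compute FIRST(A) using the standard algorithm.
FIRST(A) = {y, z}
FIRST(S) = {x, y}
Therefore, FIRST(A) = {y, z}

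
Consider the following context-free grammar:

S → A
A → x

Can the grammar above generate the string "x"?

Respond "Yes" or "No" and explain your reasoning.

Yes - a valid derivation exists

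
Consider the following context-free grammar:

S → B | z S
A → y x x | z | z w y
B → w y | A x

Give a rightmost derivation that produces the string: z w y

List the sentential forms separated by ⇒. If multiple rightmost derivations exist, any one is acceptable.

S ⇒ z S ⇒ z B ⇒ z w y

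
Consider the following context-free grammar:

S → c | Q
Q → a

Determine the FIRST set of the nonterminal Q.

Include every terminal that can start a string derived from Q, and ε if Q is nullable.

We compute FIRST(Q) using the standard algorithm.
FIRST(Q) = {a}
FIRST(S) = {a, c}
Therefore, FIRST(Q) = {a}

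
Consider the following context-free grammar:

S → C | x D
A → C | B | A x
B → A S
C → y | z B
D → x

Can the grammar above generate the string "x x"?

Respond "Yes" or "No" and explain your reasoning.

Yes - a valid derivation exists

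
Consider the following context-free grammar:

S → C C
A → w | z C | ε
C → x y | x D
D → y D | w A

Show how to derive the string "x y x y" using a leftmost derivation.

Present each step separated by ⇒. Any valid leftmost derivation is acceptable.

S ⇒ C C ⇒ x y C ⇒ x y x y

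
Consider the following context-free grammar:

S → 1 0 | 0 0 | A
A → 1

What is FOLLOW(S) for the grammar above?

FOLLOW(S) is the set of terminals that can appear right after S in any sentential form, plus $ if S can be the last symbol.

We compute FOLLOW(S) using the standard algorithm.
FOLLOW(S) starts with {$}.
FIRST(A) = {1}
FIRST(S) = {0, 1}
FOLLOW(A) = {$}
FOLLOW(S) = {$}
Therefore, FOLLOW(S) = {$}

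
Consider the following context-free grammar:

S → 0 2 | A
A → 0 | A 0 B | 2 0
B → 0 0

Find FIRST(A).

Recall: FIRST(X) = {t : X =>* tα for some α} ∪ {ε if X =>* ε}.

We compute FIRST(A) using the standard algorithm.
FIRST(A) = {0, 2}
FIRST(B) = {0}
FIRST(S) = {0, 2}
Therefore, FIRST(A) = {0, 2}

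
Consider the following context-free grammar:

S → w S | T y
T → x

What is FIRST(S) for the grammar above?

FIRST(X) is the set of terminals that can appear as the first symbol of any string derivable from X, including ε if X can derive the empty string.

We compute FIRST(S) using the standard algorithm.
FIRST(S) = {w, x}
FIRST(T) = {x}
Therefore, FIRST(S) = {w, x}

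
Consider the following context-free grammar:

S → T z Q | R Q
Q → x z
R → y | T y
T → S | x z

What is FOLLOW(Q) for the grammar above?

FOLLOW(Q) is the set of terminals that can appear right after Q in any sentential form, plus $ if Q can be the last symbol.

We compute FOLLOW(Q) using the standard algorithm.
FOLLOW(S) starts with {$}.
FIRST(Q) = {x}
FIRST(R) = {x, y}
FIRST(S) = {x, y}
FIRST(T) = {x, y}
FOLLOW(Q) = {$, y, z}
FOLLOW(R) = {x}
FOLLOW(S) = {$, y, z}
FOLLOW(T) = {y, z}
Therefore, FOLLOW(Q) = {$, y, z}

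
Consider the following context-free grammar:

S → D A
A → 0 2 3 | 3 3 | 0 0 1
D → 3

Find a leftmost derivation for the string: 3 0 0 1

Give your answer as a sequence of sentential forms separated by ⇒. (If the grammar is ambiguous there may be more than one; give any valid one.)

S ⇒ D A ⇒ 3 A ⇒ 3 0 0 1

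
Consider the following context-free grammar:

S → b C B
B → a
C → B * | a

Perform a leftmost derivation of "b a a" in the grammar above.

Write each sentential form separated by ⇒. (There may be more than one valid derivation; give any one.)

S ⇒ b C B ⇒ b a B ⇒ b a a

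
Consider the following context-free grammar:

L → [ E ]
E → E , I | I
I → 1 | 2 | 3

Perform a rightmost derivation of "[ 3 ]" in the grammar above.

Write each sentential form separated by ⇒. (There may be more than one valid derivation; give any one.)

L ⇒ [ E ] ⇒ [ I ] ⇒ [ 3 ]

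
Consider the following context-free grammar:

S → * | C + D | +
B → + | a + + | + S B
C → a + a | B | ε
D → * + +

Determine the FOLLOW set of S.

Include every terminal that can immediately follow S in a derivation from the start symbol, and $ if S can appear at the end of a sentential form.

We compute FOLLOW(S) using the standard algorithm.
FOLLOW(S) starts with {$}.
FIRST(B) = {+, a}
FIRST(C) = {+, a, ε}
FIRST(D) = {*}
FIRST(S) = {*, +, a}
FOLLOW(B) = {+}
FOLLOW(C) = {+}
FOLLOW(D) = {$, +, a}
FOLLOW(S) = {$, +, a}
Therefore, FOLLOW(S) = {$, +, a}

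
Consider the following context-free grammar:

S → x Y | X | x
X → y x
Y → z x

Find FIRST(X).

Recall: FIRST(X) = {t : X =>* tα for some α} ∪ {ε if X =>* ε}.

We compute FIRST(X) using the standard algorithm.
FIRST(S) = {x, y}
FIRST(X) = {y}
FIRST(Y) = {z}
Therefore, FIRST(X) = {y}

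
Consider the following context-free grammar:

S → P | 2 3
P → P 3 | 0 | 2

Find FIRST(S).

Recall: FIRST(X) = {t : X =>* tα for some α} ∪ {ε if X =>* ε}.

We compute FIRST(S) using the standard algorithm.
FIRST(P) = {0, 2}
FIRST(S) = {0, 2}
Therefore, FIRST(S) = {0, 2}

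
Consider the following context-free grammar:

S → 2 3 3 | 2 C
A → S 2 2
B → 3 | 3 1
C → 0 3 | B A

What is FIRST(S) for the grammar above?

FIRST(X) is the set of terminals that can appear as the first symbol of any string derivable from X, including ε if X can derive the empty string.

We compute FIRST(S) using the standard algorithm.
FIRST(A) = {2}
FIRST(B) = {3}
FIRST(C) = {0, 3}
FIRST(S) = {2}
Therefore, FIRST(S) = {2}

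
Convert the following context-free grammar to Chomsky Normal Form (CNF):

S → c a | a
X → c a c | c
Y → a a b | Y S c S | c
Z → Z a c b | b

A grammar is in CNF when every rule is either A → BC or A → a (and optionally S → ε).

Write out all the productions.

TC → c; TA → a; S → a; X → c; TB → b; Y → c; Z → b; S → TC TA; X → TC X0; X0 → TA TC; Y → TA X1; X1 → TA TB; Y → Y X2; X2 → S X3; X3 → TC S; Z → Z X4; X4 → TA X5; X5 → TC TB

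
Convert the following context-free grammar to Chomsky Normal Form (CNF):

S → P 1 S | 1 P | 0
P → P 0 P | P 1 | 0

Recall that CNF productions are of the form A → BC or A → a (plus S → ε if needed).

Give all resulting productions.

T1 → 1; S → 0; T0 → 0; P → 0; S → P X0; X0 → T1 S; S → T1 P; P → P X1; X1 → T0 P; P → P T1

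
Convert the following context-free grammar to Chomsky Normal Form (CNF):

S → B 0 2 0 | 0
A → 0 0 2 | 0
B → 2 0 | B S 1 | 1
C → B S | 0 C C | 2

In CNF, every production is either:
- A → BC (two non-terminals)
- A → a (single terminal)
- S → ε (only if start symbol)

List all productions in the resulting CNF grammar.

T0 → 0; T2 → 2; S → 0; A → 0; T1 → 1; B → 1; C → 2; S → B X0; X0 → T0 X1; X1 → T2 T0; A → T0 X2; X2 → T0 T2; B → T2 T0; B → B X3; X3 → S T1; C → B S; C → T0 X4; X4 → C C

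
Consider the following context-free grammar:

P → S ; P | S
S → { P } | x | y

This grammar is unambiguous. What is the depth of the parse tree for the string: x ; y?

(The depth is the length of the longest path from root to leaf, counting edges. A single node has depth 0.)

3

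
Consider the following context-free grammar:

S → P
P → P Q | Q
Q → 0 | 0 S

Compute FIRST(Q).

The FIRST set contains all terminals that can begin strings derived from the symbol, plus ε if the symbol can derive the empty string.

We compute FIRST(Q) using the standard algorithm.
FIRST(P) = {0}
FIRST(Q) = {0}
FIRST(S) = {0}
Therefore, FIRST(Q) = {0}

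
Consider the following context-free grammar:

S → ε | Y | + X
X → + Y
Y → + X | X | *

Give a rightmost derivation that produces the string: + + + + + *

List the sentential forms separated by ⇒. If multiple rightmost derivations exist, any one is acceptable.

S ⇒ + X ⇒ + + Y ⇒ + + + X ⇒ + + + + Y ⇒ + + + + X ⇒ + + + + + Y ⇒ + + + + + *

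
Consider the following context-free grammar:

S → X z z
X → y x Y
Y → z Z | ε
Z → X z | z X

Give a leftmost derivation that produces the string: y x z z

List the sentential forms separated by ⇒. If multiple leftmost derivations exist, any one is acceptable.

S ⇒ X z z ⇒ y x Y z z ⇒ y x z z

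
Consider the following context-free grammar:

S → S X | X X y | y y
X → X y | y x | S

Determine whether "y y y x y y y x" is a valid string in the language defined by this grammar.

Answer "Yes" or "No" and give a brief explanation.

Yes - a valid derivation exists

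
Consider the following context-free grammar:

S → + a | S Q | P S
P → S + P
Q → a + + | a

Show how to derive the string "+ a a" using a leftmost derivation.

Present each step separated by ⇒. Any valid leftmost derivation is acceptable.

S ⇒ S Q ⇒ + a Q ⇒ + a a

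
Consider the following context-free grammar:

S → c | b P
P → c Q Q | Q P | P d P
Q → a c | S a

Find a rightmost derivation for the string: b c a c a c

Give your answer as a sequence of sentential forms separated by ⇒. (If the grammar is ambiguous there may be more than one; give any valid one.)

S ⇒ b P ⇒ b c Q Q ⇒ b c Q a c ⇒ b c a c a c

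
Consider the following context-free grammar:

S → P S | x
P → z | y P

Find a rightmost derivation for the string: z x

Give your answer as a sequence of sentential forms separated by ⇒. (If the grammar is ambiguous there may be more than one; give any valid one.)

S ⇒ P S ⇒ P x ⇒ z x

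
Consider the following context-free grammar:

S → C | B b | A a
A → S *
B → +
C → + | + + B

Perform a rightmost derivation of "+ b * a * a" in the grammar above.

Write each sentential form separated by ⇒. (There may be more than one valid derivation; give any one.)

S ⇒ A a ⇒ S * a ⇒ A a * a ⇒ S * a * a ⇒ B b * a * a ⇒ + b * a * a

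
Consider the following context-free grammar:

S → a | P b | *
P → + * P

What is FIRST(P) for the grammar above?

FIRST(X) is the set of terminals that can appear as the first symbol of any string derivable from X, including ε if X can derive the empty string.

We compute FIRST(P) using the standard algorithm.
FIRST(P) = {+}
FIRST(S) = {*, +, a}
Therefore, FIRST(P) = {+}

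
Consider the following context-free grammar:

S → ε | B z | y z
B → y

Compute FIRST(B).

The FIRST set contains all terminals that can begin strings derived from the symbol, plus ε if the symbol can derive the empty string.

We compute FIRST(B) using the standard algorithm.
FIRST(B) = {y}
FIRST(S) = {y, ε}
Therefore, FIRST(B) = {y}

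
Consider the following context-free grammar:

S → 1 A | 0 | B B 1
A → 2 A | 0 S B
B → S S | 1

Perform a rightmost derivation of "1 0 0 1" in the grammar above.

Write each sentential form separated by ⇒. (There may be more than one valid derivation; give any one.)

S ⇒ 1 A ⇒ 1 0 S B ⇒ 1 0 S 1 ⇒ 1 0 0 1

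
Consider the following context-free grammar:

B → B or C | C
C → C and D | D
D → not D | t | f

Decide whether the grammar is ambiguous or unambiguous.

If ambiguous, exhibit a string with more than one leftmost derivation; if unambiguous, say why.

Unambiguous - every string in the language has a unique leftmost derivation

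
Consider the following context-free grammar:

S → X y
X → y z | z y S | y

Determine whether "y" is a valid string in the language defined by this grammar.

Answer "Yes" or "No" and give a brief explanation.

No - no valid derivation exists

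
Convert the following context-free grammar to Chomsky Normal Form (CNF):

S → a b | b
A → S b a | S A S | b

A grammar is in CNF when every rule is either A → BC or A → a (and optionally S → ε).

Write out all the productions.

TA → a; TB → b; S → b; A → b; S → TA TB; A → S X0; X0 → TB TA; A → S X1; X1 → A S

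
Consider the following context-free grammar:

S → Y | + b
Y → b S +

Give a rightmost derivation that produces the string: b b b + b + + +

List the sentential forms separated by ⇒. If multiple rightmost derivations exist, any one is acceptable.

S ⇒ Y ⇒ b S + ⇒ b Y + ⇒ b b S + + ⇒ b b Y + + ⇒ b b b S + + + ⇒ b b b + b + + +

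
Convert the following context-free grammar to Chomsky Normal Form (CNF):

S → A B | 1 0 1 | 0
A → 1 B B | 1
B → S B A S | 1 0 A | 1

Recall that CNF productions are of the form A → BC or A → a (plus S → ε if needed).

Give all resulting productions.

T1 → 1; T0 → 0; S → 0; A → 1; B → 1; S → A B; S → T1 X0; X0 → T0 T1; A → T1 X1; X1 → B B; B → S X2; X2 → B X3; X3 → A S; B → T1 X4; X4 → T0 A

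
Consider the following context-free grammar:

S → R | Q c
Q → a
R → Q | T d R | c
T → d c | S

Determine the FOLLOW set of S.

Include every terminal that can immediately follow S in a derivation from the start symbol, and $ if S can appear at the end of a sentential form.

We compute FOLLOW(S) using the standard algorithm.
FOLLOW(S) starts with {$}.
FIRST(Q) = {a}
FIRST(R) = {a, c, d}
FIRST(S) = {a, c, d}
FIRST(T) = {a, c, d}
FOLLOW(Q) = {$, c, d}
FOLLOW(R) = {$, d}
FOLLOW(S) = {$, d}
FOLLOW(T) = {d}
Therefore, FOLLOW(S) = {$, d}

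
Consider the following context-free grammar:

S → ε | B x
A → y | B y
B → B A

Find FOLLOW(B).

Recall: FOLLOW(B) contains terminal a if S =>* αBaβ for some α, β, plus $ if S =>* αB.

We compute FOLLOW(B) using the standard algorithm.
FOLLOW(S) starts with {$}.
FIRST(A) = {y}
FIRST(B) = {}
FIRST(S) = {ε}
FOLLOW(A) = {x, y}
FOLLOW(B) = {x, y}
FOLLOW(S) = {$}
Therefore, FOLLOW(B) = {x, y}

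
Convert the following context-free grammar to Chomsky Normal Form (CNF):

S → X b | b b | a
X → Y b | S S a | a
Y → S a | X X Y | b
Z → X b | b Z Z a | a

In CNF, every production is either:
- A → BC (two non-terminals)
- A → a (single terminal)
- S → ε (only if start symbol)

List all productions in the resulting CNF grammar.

TB → b; S → a; TA → a; X → a; Y → b; Z → a; S → X TB; S → TB TB; X → Y TB; X → S X0; X0 → S TA; Y → S TA; Y → X X1; X1 → X Y; Z → X TB; Z → TB X2; X2 → Z X3; X3 → Z TA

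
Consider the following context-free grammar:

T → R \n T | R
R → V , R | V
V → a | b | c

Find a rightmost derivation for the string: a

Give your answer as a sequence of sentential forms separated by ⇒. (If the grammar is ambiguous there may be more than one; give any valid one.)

T ⇒ R ⇒ V ⇒ a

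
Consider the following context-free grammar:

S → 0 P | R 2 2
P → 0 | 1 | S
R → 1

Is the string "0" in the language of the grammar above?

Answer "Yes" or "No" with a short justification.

No - no valid derivation exists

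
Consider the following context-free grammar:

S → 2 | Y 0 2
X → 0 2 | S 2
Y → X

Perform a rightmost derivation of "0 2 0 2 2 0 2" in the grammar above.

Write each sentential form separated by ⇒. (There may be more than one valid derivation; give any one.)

S ⇒ Y 0 2 ⇒ X 0 2 ⇒ S 2 0 2 ⇒ Y 0 2 2 0 2 ⇒ X 0 2 2 0 2 ⇒ 0 2 0 2 2 0 2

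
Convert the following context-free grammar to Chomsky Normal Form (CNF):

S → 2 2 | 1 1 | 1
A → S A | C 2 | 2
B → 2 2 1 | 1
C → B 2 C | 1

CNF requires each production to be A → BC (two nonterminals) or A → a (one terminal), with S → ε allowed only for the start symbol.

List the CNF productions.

T2 → 2; T1 → 1; S → 1; A → 2; B → 1; C → 1; S → T2 T2; S → T1 T1; A → S A; A → C T2; B → T2 X0; X0 → T2 T1; C → B X1; X1 → T2 C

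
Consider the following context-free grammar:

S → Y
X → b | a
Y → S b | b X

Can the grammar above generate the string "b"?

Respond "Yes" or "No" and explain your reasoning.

No - no valid derivation exists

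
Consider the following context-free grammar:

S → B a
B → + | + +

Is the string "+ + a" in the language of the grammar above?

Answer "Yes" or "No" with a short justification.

Yes - a valid derivation exists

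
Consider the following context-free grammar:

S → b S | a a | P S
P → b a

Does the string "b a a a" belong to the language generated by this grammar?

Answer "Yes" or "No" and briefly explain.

Yes - a valid derivation exists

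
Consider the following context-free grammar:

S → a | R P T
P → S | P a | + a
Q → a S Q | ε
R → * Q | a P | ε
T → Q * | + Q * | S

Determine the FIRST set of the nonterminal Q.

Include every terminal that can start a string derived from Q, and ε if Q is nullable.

We compute FIRST(Q) using the standard algorithm.
FIRST(P) = {*, +, a}
FIRST(Q) = {a, ε}
FIRST(R) = {*, a, ε}
FIRST(S) = {*, +, a}
FIRST(T) = {*, +, a}
Therefore, FIRST(Q) = {a, ε}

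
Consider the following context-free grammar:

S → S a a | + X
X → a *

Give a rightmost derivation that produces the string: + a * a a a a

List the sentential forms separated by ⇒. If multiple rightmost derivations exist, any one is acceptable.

S ⇒ S a a ⇒ S a a a a ⇒ + X a a a a ⇒ + a * a a a a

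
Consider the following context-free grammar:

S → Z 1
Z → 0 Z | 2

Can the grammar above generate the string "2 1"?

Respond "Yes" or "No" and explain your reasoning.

Yes - a valid derivation exists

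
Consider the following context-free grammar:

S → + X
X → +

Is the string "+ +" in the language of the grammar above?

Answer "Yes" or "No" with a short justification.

Yes - a valid derivation exists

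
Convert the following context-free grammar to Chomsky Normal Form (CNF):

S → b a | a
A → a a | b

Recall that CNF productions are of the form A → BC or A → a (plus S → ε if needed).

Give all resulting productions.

TB → b; TA → a; S → a; A → b; S → TB TA; A → TA TA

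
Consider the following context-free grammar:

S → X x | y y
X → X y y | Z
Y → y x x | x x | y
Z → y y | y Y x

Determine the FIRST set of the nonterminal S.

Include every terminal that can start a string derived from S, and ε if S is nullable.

We compute FIRST(S) using the standard algorithm.
FIRST(S) = {y}
FIRST(X) = {y}
FIRST(Y) = {x, y}
FIRST(Z) = {y}
Therefore, FIRST(S) = {y}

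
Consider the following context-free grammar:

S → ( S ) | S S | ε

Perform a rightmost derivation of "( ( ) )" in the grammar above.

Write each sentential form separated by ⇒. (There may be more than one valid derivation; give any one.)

S ⇒ ( S ) ⇒ ( ( S ) ) ⇒ ( ( ) )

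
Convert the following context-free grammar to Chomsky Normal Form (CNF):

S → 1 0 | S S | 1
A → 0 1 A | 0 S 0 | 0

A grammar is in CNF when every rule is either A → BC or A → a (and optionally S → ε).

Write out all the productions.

T1 → 1; T0 → 0; S → 1; A → 0; S → T1 T0; S → S S; A → T0 X0; X0 → T1 A; A → T0 X1; X1 → S T0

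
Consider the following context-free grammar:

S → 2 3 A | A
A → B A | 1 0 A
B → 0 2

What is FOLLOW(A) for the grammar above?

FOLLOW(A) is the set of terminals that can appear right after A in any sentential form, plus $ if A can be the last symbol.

We compute FOLLOW(A) using the standard algorithm.
FOLLOW(S) starts with {$}.
FIRST(A) = {0, 1}
FIRST(B) = {0}
FIRST(S) = {0, 1, 2}
FOLLOW(A) = {$}
FOLLOW(B) = {0, 1}
FOLLOW(S) = {$}
Therefore, FOLLOW(A) = {$}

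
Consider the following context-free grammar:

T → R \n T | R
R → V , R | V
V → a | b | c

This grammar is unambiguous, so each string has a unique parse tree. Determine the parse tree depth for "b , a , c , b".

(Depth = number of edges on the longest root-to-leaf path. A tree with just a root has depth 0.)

6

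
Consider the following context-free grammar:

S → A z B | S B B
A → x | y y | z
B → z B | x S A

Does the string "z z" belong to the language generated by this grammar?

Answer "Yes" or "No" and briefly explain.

No - no valid derivation exists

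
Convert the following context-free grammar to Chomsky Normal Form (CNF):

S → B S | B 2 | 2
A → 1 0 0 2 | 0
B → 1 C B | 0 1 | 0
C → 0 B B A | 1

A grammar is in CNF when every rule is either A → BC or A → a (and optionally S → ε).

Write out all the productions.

T2 → 2; S → 2; T1 → 1; T0 → 0; A → 0; B → 0; C → 1; S → B S; S → B T2; A → T1 X0; X0 → T0 X1; X1 → T0 T2; B → T1 X2; X2 → C B; B → T0 T1; C → T0 X3; X3 → B X4; X4 → B A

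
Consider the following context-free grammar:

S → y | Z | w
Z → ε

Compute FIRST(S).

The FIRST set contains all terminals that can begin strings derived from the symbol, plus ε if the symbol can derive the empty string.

We compute FIRST(S) using the standard algorithm.
FIRST(S) = {w, y, ε}
FIRST(Z) = {ε}
Therefore, FIRST(S) = {w, y, ε}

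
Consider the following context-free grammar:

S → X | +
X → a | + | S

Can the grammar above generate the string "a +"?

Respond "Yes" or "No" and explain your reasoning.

No - no valid derivation exists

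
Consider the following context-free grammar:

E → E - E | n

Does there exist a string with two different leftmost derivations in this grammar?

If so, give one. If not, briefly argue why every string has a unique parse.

Yes - the string 'n - n - n - n' has two distinct leftmost derivations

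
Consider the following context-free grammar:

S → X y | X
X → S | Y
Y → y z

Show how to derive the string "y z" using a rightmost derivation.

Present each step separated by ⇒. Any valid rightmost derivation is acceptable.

S ⇒ X ⇒ Y ⇒ y z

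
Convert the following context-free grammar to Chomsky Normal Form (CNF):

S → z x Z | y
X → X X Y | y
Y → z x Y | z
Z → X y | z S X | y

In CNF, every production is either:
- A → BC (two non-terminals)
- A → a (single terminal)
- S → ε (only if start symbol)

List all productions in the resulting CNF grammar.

TZ → z; TX → x; S → y; X → y; Y → z; TY → y; Z → y; S → TZ X0; X0 → TX Z; X → X X1; X1 → X Y; Y → TZ X2; X2 → TX Y; Z → X TY; Z → TZ X3; X3 → S X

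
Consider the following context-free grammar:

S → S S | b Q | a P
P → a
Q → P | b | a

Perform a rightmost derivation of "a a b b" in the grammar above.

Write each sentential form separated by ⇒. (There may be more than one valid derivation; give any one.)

S ⇒ S S ⇒ S b Q ⇒ S b b ⇒ a P b b ⇒ a a b b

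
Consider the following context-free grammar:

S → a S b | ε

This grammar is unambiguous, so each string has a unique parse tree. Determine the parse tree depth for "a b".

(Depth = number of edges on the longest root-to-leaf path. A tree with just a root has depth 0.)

2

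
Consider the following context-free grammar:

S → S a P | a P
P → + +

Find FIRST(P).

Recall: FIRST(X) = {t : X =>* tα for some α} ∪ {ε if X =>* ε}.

We compute FIRST(P) using the standard algorithm.
FIRST(P) = {+}
FIRST(S) = {a}
Therefore, FIRST(P) = {+}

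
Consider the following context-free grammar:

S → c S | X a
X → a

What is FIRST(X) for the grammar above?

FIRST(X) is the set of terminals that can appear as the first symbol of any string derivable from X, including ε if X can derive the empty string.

We compute FIRST(X) using the standard algorithm.
FIRST(S) = {a, c}
FIRST(X) = {a}
Therefore, FIRST(X) = {a}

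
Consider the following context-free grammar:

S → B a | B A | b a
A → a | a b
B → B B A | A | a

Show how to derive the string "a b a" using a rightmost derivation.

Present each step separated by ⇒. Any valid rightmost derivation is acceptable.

S ⇒ B a ⇒ A a ⇒ a b a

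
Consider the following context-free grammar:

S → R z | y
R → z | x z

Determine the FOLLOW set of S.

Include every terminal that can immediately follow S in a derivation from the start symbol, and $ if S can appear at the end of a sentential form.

We compute FOLLOW(S) using the standard algorithm.
FOLLOW(S) starts with {$}.
FIRST(R) = {x, z}
FIRST(S) = {x, y, z}
FOLLOW(R) = {z}
FOLLOW(S) = {$}
Therefore, FOLLOW(S) = {$}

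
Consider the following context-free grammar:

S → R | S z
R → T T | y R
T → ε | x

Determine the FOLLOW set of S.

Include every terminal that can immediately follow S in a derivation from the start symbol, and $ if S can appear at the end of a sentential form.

We compute FOLLOW(S) using the standard algorithm.
FOLLOW(S) starts with {$}.
FIRST(R) = {x, y, ε}
FIRST(S) = {x, y, z, ε}
FIRST(T) = {x, ε}
FOLLOW(R) = {$, z}
FOLLOW(S) = {$, z}
FOLLOW(T) = {$, x, z}
Therefore, FOLLOW(S) = {$, z}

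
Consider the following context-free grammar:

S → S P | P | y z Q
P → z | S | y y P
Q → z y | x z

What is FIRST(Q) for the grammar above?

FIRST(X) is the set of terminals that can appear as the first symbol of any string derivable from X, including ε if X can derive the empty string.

We compute FIRST(Q) using the standard algorithm.
FIRST(P) = {y, z}
FIRST(Q) = {x, z}
FIRST(S) = {y, z}
Therefore, FIRST(Q) = {x, z}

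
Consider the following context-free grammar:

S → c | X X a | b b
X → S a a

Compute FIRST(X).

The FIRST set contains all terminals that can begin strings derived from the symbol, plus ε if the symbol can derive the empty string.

We compute FIRST(X) using the standard algorithm.
FIRST(S) = {b, c}
FIRST(X) = {b, c}
Therefore, FIRST(X) = {b, c}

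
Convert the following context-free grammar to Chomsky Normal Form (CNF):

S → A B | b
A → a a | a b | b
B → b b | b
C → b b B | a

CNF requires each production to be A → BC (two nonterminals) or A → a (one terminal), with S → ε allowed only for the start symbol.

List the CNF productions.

S → b; TA → a; TB → b; A → b; B → b; C → a; S → A B; A → TA TA; A → TA TB; B → TB TB; C → TB X0; X0 → TB B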